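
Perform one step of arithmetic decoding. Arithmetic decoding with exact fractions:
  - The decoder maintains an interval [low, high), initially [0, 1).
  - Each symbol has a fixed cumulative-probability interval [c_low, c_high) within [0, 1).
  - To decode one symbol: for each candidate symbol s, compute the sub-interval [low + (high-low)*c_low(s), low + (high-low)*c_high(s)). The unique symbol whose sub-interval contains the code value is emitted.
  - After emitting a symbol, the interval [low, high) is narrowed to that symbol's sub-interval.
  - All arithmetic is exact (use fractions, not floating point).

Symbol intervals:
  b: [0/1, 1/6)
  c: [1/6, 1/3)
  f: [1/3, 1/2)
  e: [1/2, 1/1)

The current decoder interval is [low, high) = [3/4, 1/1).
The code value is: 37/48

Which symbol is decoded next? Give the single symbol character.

Answer: b

Derivation:
Interval width = high − low = 1/1 − 3/4 = 1/4
Scaled code = (code − low) / width = (37/48 − 3/4) / 1/4 = 1/12
  b: [0/1, 1/6) ← scaled code falls here ✓
  c: [1/6, 1/3) 
  f: [1/3, 1/2) 
  e: [1/2, 1/1) 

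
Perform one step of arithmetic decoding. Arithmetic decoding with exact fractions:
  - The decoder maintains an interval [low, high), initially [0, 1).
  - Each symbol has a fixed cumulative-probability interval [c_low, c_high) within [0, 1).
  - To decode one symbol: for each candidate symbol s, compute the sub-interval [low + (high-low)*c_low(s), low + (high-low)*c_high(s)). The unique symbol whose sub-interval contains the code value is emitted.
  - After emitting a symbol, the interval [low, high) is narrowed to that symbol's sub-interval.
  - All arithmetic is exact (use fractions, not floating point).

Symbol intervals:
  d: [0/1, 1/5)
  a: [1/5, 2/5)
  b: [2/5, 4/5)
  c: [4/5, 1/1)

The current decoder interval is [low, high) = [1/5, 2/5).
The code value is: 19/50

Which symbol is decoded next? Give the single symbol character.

Interval width = high − low = 2/5 − 1/5 = 1/5
Scaled code = (code − low) / width = (19/50 − 1/5) / 1/5 = 9/10
  d: [0/1, 1/5) 
  a: [1/5, 2/5) 
  b: [2/5, 4/5) 
  c: [4/5, 1/1) ← scaled code falls here ✓

Answer: c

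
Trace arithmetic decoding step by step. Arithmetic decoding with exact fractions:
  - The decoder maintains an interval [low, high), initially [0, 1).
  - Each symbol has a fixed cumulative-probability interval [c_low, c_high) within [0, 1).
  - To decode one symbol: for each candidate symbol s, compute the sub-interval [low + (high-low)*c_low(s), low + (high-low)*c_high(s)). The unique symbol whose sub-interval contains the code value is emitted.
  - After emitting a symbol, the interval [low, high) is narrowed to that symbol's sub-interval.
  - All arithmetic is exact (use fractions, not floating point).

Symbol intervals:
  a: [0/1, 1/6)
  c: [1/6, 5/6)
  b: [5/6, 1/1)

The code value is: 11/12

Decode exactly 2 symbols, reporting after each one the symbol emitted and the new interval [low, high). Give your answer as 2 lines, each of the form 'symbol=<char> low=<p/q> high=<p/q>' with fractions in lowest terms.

Step 1: interval [0/1, 1/1), width = 1/1 - 0/1 = 1/1
  'a': [0/1 + 1/1*0/1, 0/1 + 1/1*1/6) = [0/1, 1/6)
  'c': [0/1 + 1/1*1/6, 0/1 + 1/1*5/6) = [1/6, 5/6)
  'b': [0/1 + 1/1*5/6, 0/1 + 1/1*1/1) = [5/6, 1/1) <- contains code 11/12
  emit 'b', narrow to [5/6, 1/1)
Step 2: interval [5/6, 1/1), width = 1/1 - 5/6 = 1/6
  'a': [5/6 + 1/6*0/1, 5/6 + 1/6*1/6) = [5/6, 31/36)
  'c': [5/6 + 1/6*1/6, 5/6 + 1/6*5/6) = [31/36, 35/36) <- contains code 11/12
  'b': [5/6 + 1/6*5/6, 5/6 + 1/6*1/1) = [35/36, 1/1)
  emit 'c', narrow to [31/36, 35/36)

Answer: symbol=b low=5/6 high=1/1
symbol=c low=31/36 high=35/36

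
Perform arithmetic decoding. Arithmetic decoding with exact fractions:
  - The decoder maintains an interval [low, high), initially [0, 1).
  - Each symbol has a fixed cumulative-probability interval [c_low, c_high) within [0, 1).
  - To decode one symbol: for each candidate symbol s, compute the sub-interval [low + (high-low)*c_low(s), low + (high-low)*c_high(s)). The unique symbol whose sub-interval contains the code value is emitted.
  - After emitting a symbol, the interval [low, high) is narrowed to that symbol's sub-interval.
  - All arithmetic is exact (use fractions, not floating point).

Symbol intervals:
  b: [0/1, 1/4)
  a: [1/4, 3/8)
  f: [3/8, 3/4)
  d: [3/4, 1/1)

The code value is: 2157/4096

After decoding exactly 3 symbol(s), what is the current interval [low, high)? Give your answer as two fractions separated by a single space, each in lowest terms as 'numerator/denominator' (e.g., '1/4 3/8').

Step 1: interval [0/1, 1/1), width = 1/1 - 0/1 = 1/1
  'b': [0/1 + 1/1*0/1, 0/1 + 1/1*1/4) = [0/1, 1/4)
  'a': [0/1 + 1/1*1/4, 0/1 + 1/1*3/8) = [1/4, 3/8)
  'f': [0/1 + 1/1*3/8, 0/1 + 1/1*3/4) = [3/8, 3/4) <- contains code 2157/4096
  'd': [0/1 + 1/1*3/4, 0/1 + 1/1*1/1) = [3/4, 1/1)
  emit 'f', narrow to [3/8, 3/4)
Step 2: interval [3/8, 3/4), width = 3/4 - 3/8 = 3/8
  'b': [3/8 + 3/8*0/1, 3/8 + 3/8*1/4) = [3/8, 15/32)
  'a': [3/8 + 3/8*1/4, 3/8 + 3/8*3/8) = [15/32, 33/64)
  'f': [3/8 + 3/8*3/8, 3/8 + 3/8*3/4) = [33/64, 21/32) <- contains code 2157/4096
  'd': [3/8 + 3/8*3/4, 3/8 + 3/8*1/1) = [21/32, 3/4)
  emit 'f', narrow to [33/64, 21/32)
Step 3: interval [33/64, 21/32), width = 21/32 - 33/64 = 9/64
  'b': [33/64 + 9/64*0/1, 33/64 + 9/64*1/4) = [33/64, 141/256) <- contains code 2157/4096
  'a': [33/64 + 9/64*1/4, 33/64 + 9/64*3/8) = [141/256, 291/512)
  'f': [33/64 + 9/64*3/8, 33/64 + 9/64*3/4) = [291/512, 159/256)
  'd': [33/64 + 9/64*3/4, 33/64 + 9/64*1/1) = [159/256, 21/32)
  emit 'b', narrow to [33/64, 141/256)

Answer: 33/64 141/256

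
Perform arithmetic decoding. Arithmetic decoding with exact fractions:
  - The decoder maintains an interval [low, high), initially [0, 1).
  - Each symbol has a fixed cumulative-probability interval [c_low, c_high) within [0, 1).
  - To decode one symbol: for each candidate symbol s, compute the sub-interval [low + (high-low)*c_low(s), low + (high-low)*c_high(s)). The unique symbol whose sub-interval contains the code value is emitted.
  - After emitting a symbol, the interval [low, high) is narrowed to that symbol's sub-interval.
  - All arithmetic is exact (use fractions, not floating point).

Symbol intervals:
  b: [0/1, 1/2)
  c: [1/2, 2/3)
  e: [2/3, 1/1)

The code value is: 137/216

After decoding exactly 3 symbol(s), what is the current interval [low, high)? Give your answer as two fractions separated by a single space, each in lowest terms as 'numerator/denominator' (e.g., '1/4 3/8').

Answer: 11/18 23/36

Derivation:
Step 1: interval [0/1, 1/1), width = 1/1 - 0/1 = 1/1
  'b': [0/1 + 1/1*0/1, 0/1 + 1/1*1/2) = [0/1, 1/2)
  'c': [0/1 + 1/1*1/2, 0/1 + 1/1*2/3) = [1/2, 2/3) <- contains code 137/216
  'e': [0/1 + 1/1*2/3, 0/1 + 1/1*1/1) = [2/3, 1/1)
  emit 'c', narrow to [1/2, 2/3)
Step 2: interval [1/2, 2/3), width = 2/3 - 1/2 = 1/6
  'b': [1/2 + 1/6*0/1, 1/2 + 1/6*1/2) = [1/2, 7/12)
  'c': [1/2 + 1/6*1/2, 1/2 + 1/6*2/3) = [7/12, 11/18)
  'e': [1/2 + 1/6*2/3, 1/2 + 1/6*1/1) = [11/18, 2/3) <- contains code 137/216
  emit 'e', narrow to [11/18, 2/3)
Step 3: interval [11/18, 2/3), width = 2/3 - 11/18 = 1/18
  'b': [11/18 + 1/18*0/1, 11/18 + 1/18*1/2) = [11/18, 23/36) <- contains code 137/216
  'c': [11/18 + 1/18*1/2, 11/18 + 1/18*2/3) = [23/36, 35/54)
  'e': [11/18 + 1/18*2/3, 11/18 + 1/18*1/1) = [35/54, 2/3)
  emit 'b', narrow to [11/18, 23/36)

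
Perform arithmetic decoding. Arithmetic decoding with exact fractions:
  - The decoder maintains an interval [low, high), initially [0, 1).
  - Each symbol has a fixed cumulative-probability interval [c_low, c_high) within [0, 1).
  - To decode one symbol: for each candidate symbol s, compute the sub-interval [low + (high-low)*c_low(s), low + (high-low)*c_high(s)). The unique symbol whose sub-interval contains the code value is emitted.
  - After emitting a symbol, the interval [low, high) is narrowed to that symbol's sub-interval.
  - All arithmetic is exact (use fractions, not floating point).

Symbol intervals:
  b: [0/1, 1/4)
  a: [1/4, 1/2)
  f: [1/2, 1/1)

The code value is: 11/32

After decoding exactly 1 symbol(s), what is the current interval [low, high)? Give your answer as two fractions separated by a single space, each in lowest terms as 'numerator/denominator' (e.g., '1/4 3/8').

Step 1: interval [0/1, 1/1), width = 1/1 - 0/1 = 1/1
  'b': [0/1 + 1/1*0/1, 0/1 + 1/1*1/4) = [0/1, 1/4)
  'a': [0/1 + 1/1*1/4, 0/1 + 1/1*1/2) = [1/4, 1/2) <- contains code 11/32
  'f': [0/1 + 1/1*1/2, 0/1 + 1/1*1/1) = [1/2, 1/1)
  emit 'a', narrow to [1/4, 1/2)

Answer: 1/4 1/2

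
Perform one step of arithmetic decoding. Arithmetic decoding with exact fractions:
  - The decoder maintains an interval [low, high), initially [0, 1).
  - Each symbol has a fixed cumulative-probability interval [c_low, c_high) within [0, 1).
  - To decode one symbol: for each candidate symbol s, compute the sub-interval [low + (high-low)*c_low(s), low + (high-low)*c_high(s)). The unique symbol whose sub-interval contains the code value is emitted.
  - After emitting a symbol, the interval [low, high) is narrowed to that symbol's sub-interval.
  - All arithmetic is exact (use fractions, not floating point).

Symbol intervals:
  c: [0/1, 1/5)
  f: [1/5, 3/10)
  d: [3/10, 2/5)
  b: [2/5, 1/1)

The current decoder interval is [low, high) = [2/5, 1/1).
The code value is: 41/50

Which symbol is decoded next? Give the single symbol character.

Answer: b

Derivation:
Interval width = high − low = 1/1 − 2/5 = 3/5
Scaled code = (code − low) / width = (41/50 − 2/5) / 3/5 = 7/10
  c: [0/1, 1/5) 
  f: [1/5, 3/10) 
  d: [3/10, 2/5) 
  b: [2/5, 1/1) ← scaled code falls here ✓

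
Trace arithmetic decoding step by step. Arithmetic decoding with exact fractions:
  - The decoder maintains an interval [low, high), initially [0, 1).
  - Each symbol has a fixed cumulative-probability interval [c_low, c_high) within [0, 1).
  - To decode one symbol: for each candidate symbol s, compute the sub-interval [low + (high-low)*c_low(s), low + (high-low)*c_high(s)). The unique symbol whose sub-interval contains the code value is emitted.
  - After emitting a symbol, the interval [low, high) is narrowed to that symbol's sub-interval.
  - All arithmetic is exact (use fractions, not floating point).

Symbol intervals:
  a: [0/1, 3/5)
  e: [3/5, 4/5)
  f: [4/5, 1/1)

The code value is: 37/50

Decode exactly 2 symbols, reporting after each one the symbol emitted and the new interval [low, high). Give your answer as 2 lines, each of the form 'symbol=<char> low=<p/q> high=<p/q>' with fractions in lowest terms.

Answer: symbol=e low=3/5 high=4/5
symbol=e low=18/25 high=19/25

Derivation:
Step 1: interval [0/1, 1/1), width = 1/1 - 0/1 = 1/1
  'a': [0/1 + 1/1*0/1, 0/1 + 1/1*3/5) = [0/1, 3/5)
  'e': [0/1 + 1/1*3/5, 0/1 + 1/1*4/5) = [3/5, 4/5) <- contains code 37/50
  'f': [0/1 + 1/1*4/5, 0/1 + 1/1*1/1) = [4/5, 1/1)
  emit 'e', narrow to [3/5, 4/5)
Step 2: interval [3/5, 4/5), width = 4/5 - 3/5 = 1/5
  'a': [3/5 + 1/5*0/1, 3/5 + 1/5*3/5) = [3/5, 18/25)
  'e': [3/5 + 1/5*3/5, 3/5 + 1/5*4/5) = [18/25, 19/25) <- contains code 37/50
  'f': [3/5 + 1/5*4/5, 3/5 + 1/5*1/1) = [19/25, 4/5)
  emit 'e', narrow to [18/25, 19/25)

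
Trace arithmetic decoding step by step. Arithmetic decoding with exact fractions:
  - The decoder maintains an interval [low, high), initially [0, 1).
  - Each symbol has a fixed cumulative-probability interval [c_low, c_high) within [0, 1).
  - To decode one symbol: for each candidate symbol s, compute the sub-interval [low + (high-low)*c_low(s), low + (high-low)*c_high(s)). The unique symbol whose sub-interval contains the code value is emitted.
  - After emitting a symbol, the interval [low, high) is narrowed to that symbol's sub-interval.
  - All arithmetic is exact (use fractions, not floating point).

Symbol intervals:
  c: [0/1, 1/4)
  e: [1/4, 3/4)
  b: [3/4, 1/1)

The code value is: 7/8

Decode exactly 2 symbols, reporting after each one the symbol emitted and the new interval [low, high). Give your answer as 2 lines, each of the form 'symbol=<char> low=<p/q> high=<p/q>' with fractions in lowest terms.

Answer: symbol=b low=3/4 high=1/1
symbol=e low=13/16 high=15/16

Derivation:
Step 1: interval [0/1, 1/1), width = 1/1 - 0/1 = 1/1
  'c': [0/1 + 1/1*0/1, 0/1 + 1/1*1/4) = [0/1, 1/4)
  'e': [0/1 + 1/1*1/4, 0/1 + 1/1*3/4) = [1/4, 3/4)
  'b': [0/1 + 1/1*3/4, 0/1 + 1/1*1/1) = [3/4, 1/1) <- contains code 7/8
  emit 'b', narrow to [3/4, 1/1)
Step 2: interval [3/4, 1/1), width = 1/1 - 3/4 = 1/4
  'c': [3/4 + 1/4*0/1, 3/4 + 1/4*1/4) = [3/4, 13/16)
  'e': [3/4 + 1/4*1/4, 3/4 + 1/4*3/4) = [13/16, 15/16) <- contains code 7/8
  'b': [3/4 + 1/4*3/4, 3/4 + 1/4*1/1) = [15/16, 1/1)
  emit 'e', narrow to [13/16, 15/16)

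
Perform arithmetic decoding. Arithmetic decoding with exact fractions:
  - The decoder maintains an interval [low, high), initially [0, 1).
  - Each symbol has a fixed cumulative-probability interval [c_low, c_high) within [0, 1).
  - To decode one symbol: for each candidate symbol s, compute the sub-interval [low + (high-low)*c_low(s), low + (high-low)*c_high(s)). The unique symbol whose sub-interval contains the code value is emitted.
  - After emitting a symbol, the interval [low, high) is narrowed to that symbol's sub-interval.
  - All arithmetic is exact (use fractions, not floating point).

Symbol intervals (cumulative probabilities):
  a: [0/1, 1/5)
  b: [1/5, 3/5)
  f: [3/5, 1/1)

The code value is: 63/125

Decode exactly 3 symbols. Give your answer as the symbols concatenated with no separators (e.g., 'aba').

Answer: bfb

Derivation:
Step 1: interval [0/1, 1/1), width = 1/1 - 0/1 = 1/1
  'a': [0/1 + 1/1*0/1, 0/1 + 1/1*1/5) = [0/1, 1/5)
  'b': [0/1 + 1/1*1/5, 0/1 + 1/1*3/5) = [1/5, 3/5) <- contains code 63/125
  'f': [0/1 + 1/1*3/5, 0/1 + 1/1*1/1) = [3/5, 1/1)
  emit 'b', narrow to [1/5, 3/5)
Step 2: interval [1/5, 3/5), width = 3/5 - 1/5 = 2/5
  'a': [1/5 + 2/5*0/1, 1/5 + 2/5*1/5) = [1/5, 7/25)
  'b': [1/5 + 2/5*1/5, 1/5 + 2/5*3/5) = [7/25, 11/25)
  'f': [1/5 + 2/5*3/5, 1/5 + 2/5*1/1) = [11/25, 3/5) <- contains code 63/125
  emit 'f', narrow to [11/25, 3/5)
Step 3: interval [11/25, 3/5), width = 3/5 - 11/25 = 4/25
  'a': [11/25 + 4/25*0/1, 11/25 + 4/25*1/5) = [11/25, 59/125)
  'b': [11/25 + 4/25*1/5, 11/25 + 4/25*3/5) = [59/125, 67/125) <- contains code 63/125
  'f': [11/25 + 4/25*3/5, 11/25 + 4/25*1/1) = [67/125, 3/5)
  emit 'b', narrow to [59/125, 67/125)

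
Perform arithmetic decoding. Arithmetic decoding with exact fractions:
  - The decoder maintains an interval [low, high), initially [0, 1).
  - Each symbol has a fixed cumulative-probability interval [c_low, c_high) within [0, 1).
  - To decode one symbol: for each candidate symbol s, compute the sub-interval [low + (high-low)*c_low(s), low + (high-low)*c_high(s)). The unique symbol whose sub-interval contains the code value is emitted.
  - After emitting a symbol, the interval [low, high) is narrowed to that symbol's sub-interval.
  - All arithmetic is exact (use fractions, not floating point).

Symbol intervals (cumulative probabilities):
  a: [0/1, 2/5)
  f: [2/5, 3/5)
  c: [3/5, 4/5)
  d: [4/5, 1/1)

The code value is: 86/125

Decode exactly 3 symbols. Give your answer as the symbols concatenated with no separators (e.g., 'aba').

Answer: cfa

Derivation:
Step 1: interval [0/1, 1/1), width = 1/1 - 0/1 = 1/1
  'a': [0/1 + 1/1*0/1, 0/1 + 1/1*2/5) = [0/1, 2/5)
  'f': [0/1 + 1/1*2/5, 0/1 + 1/1*3/5) = [2/5, 3/5)
  'c': [0/1 + 1/1*3/5, 0/1 + 1/1*4/5) = [3/5, 4/5) <- contains code 86/125
  'd': [0/1 + 1/1*4/5, 0/1 + 1/1*1/1) = [4/5, 1/1)
  emit 'c', narrow to [3/5, 4/5)
Step 2: interval [3/5, 4/5), width = 4/5 - 3/5 = 1/5
  'a': [3/5 + 1/5*0/1, 3/5 + 1/5*2/5) = [3/5, 17/25)
  'f': [3/5 + 1/5*2/5, 3/5 + 1/5*3/5) = [17/25, 18/25) <- contains code 86/125
  'c': [3/5 + 1/5*3/5, 3/5 + 1/5*4/5) = [18/25, 19/25)
  'd': [3/5 + 1/5*4/5, 3/5 + 1/5*1/1) = [19/25, 4/5)
  emit 'f', narrow to [17/25, 18/25)
Step 3: interval [17/25, 18/25), width = 18/25 - 17/25 = 1/25
  'a': [17/25 + 1/25*0/1, 17/25 + 1/25*2/5) = [17/25, 87/125) <- contains code 86/125
  'f': [17/25 + 1/25*2/5, 17/25 + 1/25*3/5) = [87/125, 88/125)
  'c': [17/25 + 1/25*3/5, 17/25 + 1/25*4/5) = [88/125, 89/125)
  'd': [17/25 + 1/25*4/5, 17/25 + 1/25*1/1) = [89/125, 18/25)
  emit 'a', narrow to [17/25, 87/125)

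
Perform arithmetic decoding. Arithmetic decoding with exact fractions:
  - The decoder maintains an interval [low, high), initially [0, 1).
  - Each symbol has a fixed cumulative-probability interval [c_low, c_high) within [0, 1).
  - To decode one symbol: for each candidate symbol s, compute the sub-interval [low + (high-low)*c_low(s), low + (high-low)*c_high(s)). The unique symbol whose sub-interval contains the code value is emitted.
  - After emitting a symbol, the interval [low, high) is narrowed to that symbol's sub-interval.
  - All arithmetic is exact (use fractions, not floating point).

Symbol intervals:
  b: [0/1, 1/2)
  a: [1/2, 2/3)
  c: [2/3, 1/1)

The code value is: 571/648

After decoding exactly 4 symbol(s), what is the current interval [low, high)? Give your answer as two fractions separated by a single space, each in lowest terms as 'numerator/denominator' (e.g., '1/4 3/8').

Answer: 95/108 143/162

Derivation:
Step 1: interval [0/1, 1/1), width = 1/1 - 0/1 = 1/1
  'b': [0/1 + 1/1*0/1, 0/1 + 1/1*1/2) = [0/1, 1/2)
  'a': [0/1 + 1/1*1/2, 0/1 + 1/1*2/3) = [1/2, 2/3)
  'c': [0/1 + 1/1*2/3, 0/1 + 1/1*1/1) = [2/3, 1/1) <- contains code 571/648
  emit 'c', narrow to [2/3, 1/1)
Step 2: interval [2/3, 1/1), width = 1/1 - 2/3 = 1/3
  'b': [2/3 + 1/3*0/1, 2/3 + 1/3*1/2) = [2/3, 5/6)
  'a': [2/3 + 1/3*1/2, 2/3 + 1/3*2/3) = [5/6, 8/9) <- contains code 571/648
  'c': [2/3 + 1/3*2/3, 2/3 + 1/3*1/1) = [8/9, 1/1)
  emit 'a', narrow to [5/6, 8/9)
Step 3: interval [5/6, 8/9), width = 8/9 - 5/6 = 1/18
  'b': [5/6 + 1/18*0/1, 5/6 + 1/18*1/2) = [5/6, 31/36)
  'a': [5/6 + 1/18*1/2, 5/6 + 1/18*2/3) = [31/36, 47/54)
  'c': [5/6 + 1/18*2/3, 5/6 + 1/18*1/1) = [47/54, 8/9) <- contains code 571/648
  emit 'c', narrow to [47/54, 8/9)
Step 4: interval [47/54, 8/9), width = 8/9 - 47/54 = 1/54
  'b': [47/54 + 1/54*0/1, 47/54 + 1/54*1/2) = [47/54, 95/108)
  'a': [47/54 + 1/54*1/2, 47/54 + 1/54*2/3) = [95/108, 143/162) <- contains code 571/648
  'c': [47/54 + 1/54*2/3, 47/54 + 1/54*1/1) = [143/162, 8/9)
  emit 'a', narrow to [95/108, 143/162)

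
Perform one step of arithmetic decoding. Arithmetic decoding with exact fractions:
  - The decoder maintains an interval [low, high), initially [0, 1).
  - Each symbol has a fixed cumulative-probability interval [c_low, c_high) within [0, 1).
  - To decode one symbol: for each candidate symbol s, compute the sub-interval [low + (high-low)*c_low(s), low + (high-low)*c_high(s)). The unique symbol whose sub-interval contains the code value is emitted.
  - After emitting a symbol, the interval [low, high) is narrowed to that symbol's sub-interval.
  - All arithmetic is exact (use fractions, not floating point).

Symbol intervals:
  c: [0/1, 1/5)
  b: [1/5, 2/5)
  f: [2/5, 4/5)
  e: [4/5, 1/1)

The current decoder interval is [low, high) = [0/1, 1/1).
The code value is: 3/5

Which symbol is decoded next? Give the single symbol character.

Interval width = high − low = 1/1 − 0/1 = 1/1
Scaled code = (code − low) / width = (3/5 − 0/1) / 1/1 = 3/5
  c: [0/1, 1/5) 
  b: [1/5, 2/5) 
  f: [2/5, 4/5) ← scaled code falls here ✓
  e: [4/5, 1/1) 

Answer: f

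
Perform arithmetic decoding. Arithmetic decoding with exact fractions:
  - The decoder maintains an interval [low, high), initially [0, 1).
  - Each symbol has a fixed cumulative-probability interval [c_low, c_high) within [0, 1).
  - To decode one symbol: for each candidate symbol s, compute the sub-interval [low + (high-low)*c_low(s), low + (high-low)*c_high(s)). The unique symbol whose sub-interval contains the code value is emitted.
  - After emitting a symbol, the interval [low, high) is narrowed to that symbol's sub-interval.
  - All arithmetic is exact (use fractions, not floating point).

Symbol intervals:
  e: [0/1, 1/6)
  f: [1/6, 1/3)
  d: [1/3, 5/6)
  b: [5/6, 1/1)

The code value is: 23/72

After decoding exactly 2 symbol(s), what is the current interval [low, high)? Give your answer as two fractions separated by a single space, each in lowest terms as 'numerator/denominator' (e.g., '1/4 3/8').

Step 1: interval [0/1, 1/1), width = 1/1 - 0/1 = 1/1
  'e': [0/1 + 1/1*0/1, 0/1 + 1/1*1/6) = [0/1, 1/6)
  'f': [0/1 + 1/1*1/6, 0/1 + 1/1*1/3) = [1/6, 1/3) <- contains code 23/72
  'd': [0/1 + 1/1*1/3, 0/1 + 1/1*5/6) = [1/3, 5/6)
  'b': [0/1 + 1/1*5/6, 0/1 + 1/1*1/1) = [5/6, 1/1)
  emit 'f', narrow to [1/6, 1/3)
Step 2: interval [1/6, 1/3), width = 1/3 - 1/6 = 1/6
  'e': [1/6 + 1/6*0/1, 1/6 + 1/6*1/6) = [1/6, 7/36)
  'f': [1/6 + 1/6*1/6, 1/6 + 1/6*1/3) = [7/36, 2/9)
  'd': [1/6 + 1/6*1/3, 1/6 + 1/6*5/6) = [2/9, 11/36)
  'b': [1/6 + 1/6*5/6, 1/6 + 1/6*1/1) = [11/36, 1/3) <- contains code 23/72
  emit 'b', narrow to [11/36, 1/3)

Answer: 11/36 1/3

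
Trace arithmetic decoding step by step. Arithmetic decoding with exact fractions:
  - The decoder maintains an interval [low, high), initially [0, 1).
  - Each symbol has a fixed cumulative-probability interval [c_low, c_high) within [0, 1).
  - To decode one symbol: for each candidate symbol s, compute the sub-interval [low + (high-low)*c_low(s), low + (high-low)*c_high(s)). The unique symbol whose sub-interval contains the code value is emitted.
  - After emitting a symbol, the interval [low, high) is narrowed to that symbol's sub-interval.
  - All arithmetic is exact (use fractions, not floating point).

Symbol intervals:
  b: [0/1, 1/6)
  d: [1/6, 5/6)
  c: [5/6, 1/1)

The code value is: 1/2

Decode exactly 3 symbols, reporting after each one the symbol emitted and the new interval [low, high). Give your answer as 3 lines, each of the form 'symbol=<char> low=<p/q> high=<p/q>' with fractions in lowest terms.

Step 1: interval [0/1, 1/1), width = 1/1 - 0/1 = 1/1
  'b': [0/1 + 1/1*0/1, 0/1 + 1/1*1/6) = [0/1, 1/6)
  'd': [0/1 + 1/1*1/6, 0/1 + 1/1*5/6) = [1/6, 5/6) <- contains code 1/2
  'c': [0/1 + 1/1*5/6, 0/1 + 1/1*1/1) = [5/6, 1/1)
  emit 'd', narrow to [1/6, 5/6)
Step 2: interval [1/6, 5/6), width = 5/6 - 1/6 = 2/3
  'b': [1/6 + 2/3*0/1, 1/6 + 2/3*1/6) = [1/6, 5/18)
  'd': [1/6 + 2/3*1/6, 1/6 + 2/3*5/6) = [5/18, 13/18) <- contains code 1/2
  'c': [1/6 + 2/3*5/6, 1/6 + 2/3*1/1) = [13/18, 5/6)
  emit 'd', narrow to [5/18, 13/18)
Step 3: interval [5/18, 13/18), width = 13/18 - 5/18 = 4/9
  'b': [5/18 + 4/9*0/1, 5/18 + 4/9*1/6) = [5/18, 19/54)
  'd': [5/18 + 4/9*1/6, 5/18 + 4/9*5/6) = [19/54, 35/54) <- contains code 1/2
  'c': [5/18 + 4/9*5/6, 5/18 + 4/9*1/1) = [35/54, 13/18)
  emit 'd', narrow to [19/54, 35/54)

Answer: symbol=d low=1/6 high=5/6
symbol=d low=5/18 high=13/18
symbol=d low=19/54 high=35/54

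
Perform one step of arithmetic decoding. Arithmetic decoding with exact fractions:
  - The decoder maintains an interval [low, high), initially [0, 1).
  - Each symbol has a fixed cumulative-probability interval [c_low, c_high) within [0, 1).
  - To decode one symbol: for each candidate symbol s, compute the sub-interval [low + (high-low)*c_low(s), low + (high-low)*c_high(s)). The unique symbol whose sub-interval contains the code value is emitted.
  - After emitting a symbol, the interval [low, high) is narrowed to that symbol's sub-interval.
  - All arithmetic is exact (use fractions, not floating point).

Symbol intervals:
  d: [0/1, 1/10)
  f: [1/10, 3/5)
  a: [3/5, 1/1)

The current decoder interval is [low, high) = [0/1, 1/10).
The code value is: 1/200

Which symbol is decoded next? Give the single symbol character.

Interval width = high − low = 1/10 − 0/1 = 1/10
Scaled code = (code − low) / width = (1/200 − 0/1) / 1/10 = 1/20
  d: [0/1, 1/10) ← scaled code falls here ✓
  f: [1/10, 3/5) 
  a: [3/5, 1/1) 

Answer: d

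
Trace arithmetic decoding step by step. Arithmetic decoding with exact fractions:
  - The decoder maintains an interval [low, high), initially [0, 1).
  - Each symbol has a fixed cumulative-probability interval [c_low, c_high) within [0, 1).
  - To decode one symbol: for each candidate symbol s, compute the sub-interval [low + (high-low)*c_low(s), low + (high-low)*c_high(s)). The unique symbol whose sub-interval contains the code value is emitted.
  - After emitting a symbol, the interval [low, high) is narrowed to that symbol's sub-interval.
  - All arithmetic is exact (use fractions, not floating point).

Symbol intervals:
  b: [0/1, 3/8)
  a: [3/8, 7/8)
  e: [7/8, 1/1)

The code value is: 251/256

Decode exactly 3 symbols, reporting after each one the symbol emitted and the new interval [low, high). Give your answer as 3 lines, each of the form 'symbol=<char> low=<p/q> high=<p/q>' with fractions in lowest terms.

Answer: symbol=e low=7/8 high=1/1
symbol=a low=59/64 high=63/64
symbol=e low=125/128 high=63/64

Derivation:
Step 1: interval [0/1, 1/1), width = 1/1 - 0/1 = 1/1
  'b': [0/1 + 1/1*0/1, 0/1 + 1/1*3/8) = [0/1, 3/8)
  'a': [0/1 + 1/1*3/8, 0/1 + 1/1*7/8) = [3/8, 7/8)
  'e': [0/1 + 1/1*7/8, 0/1 + 1/1*1/1) = [7/8, 1/1) <- contains code 251/256
  emit 'e', narrow to [7/8, 1/1)
Step 2: interval [7/8, 1/1), width = 1/1 - 7/8 = 1/8
  'b': [7/8 + 1/8*0/1, 7/8 + 1/8*3/8) = [7/8, 59/64)
  'a': [7/8 + 1/8*3/8, 7/8 + 1/8*7/8) = [59/64, 63/64) <- contains code 251/256
  'e': [7/8 + 1/8*7/8, 7/8 + 1/8*1/1) = [63/64, 1/1)
  emit 'a', narrow to [59/64, 63/64)
Step 3: interval [59/64, 63/64), width = 63/64 - 59/64 = 1/16
  'b': [59/64 + 1/16*0/1, 59/64 + 1/16*3/8) = [59/64, 121/128)
  'a': [59/64 + 1/16*3/8, 59/64 + 1/16*7/8) = [121/128, 125/128)
  'e': [59/64 + 1/16*7/8, 59/64 + 1/16*1/1) = [125/128, 63/64) <- contains code 251/256
  emit 'e', narrow to [125/128, 63/64)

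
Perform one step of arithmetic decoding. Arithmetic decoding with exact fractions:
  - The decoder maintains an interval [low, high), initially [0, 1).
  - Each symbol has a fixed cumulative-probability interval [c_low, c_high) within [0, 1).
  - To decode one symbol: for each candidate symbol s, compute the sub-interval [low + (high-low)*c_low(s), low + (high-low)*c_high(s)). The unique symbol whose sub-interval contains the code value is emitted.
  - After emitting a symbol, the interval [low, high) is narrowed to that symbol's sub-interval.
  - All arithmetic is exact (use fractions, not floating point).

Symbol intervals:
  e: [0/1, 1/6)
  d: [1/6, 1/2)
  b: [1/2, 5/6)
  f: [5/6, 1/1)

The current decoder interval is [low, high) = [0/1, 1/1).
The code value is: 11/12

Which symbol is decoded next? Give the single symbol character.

Interval width = high − low = 1/1 − 0/1 = 1/1
Scaled code = (code − low) / width = (11/12 − 0/1) / 1/1 = 11/12
  e: [0/1, 1/6) 
  d: [1/6, 1/2) 
  b: [1/2, 5/6) 
  f: [5/6, 1/1) ← scaled code falls here ✓

Answer: f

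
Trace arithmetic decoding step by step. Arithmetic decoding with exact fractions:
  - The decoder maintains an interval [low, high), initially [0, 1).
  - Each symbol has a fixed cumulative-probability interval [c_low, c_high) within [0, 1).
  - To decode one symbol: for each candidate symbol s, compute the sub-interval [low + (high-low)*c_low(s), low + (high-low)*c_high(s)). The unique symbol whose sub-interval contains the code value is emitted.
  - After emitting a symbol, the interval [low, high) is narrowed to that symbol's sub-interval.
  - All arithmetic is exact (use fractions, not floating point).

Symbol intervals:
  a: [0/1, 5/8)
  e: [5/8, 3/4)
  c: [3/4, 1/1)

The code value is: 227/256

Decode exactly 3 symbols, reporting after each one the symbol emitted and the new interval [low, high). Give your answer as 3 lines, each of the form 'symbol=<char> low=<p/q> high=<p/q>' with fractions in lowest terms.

Step 1: interval [0/1, 1/1), width = 1/1 - 0/1 = 1/1
  'a': [0/1 + 1/1*0/1, 0/1 + 1/1*5/8) = [0/1, 5/8)
  'e': [0/1 + 1/1*5/8, 0/1 + 1/1*3/4) = [5/8, 3/4)
  'c': [0/1 + 1/1*3/4, 0/1 + 1/1*1/1) = [3/4, 1/1) <- contains code 227/256
  emit 'c', narrow to [3/4, 1/1)
Step 2: interval [3/4, 1/1), width = 1/1 - 3/4 = 1/4
  'a': [3/4 + 1/4*0/1, 3/4 + 1/4*5/8) = [3/4, 29/32) <- contains code 227/256
  'e': [3/4 + 1/4*5/8, 3/4 + 1/4*3/4) = [29/32, 15/16)
  'c': [3/4 + 1/4*3/4, 3/4 + 1/4*1/1) = [15/16, 1/1)
  emit 'a', narrow to [3/4, 29/32)
Step 3: interval [3/4, 29/32), width = 29/32 - 3/4 = 5/32
  'a': [3/4 + 5/32*0/1, 3/4 + 5/32*5/8) = [3/4, 217/256)
  'e': [3/4 + 5/32*5/8, 3/4 + 5/32*3/4) = [217/256, 111/128)
  'c': [3/4 + 5/32*3/4, 3/4 + 5/32*1/1) = [111/128, 29/32) <- contains code 227/256
  emit 'c', narrow to [111/128, 29/32)

Answer: symbol=c low=3/4 high=1/1
symbol=a low=3/4 high=29/32
symbol=c low=111/128 high=29/32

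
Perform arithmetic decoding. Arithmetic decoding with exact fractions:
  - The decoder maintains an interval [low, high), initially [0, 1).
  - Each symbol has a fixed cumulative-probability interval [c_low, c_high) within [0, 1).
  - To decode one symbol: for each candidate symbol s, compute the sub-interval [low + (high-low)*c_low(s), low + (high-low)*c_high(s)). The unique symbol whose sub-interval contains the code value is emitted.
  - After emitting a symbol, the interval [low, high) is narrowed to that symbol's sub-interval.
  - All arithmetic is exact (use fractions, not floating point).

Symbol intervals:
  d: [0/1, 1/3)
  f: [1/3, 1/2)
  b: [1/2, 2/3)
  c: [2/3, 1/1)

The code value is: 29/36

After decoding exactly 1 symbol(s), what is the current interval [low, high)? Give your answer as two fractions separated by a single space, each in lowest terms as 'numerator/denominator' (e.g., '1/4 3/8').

Answer: 2/3 1/1

Derivation:
Step 1: interval [0/1, 1/1), width = 1/1 - 0/1 = 1/1
  'd': [0/1 + 1/1*0/1, 0/1 + 1/1*1/3) = [0/1, 1/3)
  'f': [0/1 + 1/1*1/3, 0/1 + 1/1*1/2) = [1/3, 1/2)
  'b': [0/1 + 1/1*1/2, 0/1 + 1/1*2/3) = [1/2, 2/3)
  'c': [0/1 + 1/1*2/3, 0/1 + 1/1*1/1) = [2/3, 1/1) <- contains code 29/36
  emit 'c', narrow to [2/3, 1/1)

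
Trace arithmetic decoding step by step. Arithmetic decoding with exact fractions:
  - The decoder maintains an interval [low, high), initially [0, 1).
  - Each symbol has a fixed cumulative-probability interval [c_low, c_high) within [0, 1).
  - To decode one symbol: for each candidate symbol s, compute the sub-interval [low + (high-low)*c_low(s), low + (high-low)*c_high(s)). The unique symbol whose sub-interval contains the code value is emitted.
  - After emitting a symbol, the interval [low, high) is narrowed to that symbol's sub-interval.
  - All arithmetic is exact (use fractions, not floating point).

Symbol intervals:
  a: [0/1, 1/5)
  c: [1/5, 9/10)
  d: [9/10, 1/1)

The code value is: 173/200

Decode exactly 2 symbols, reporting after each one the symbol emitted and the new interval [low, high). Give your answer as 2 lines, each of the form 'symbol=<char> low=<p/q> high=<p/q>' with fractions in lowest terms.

Step 1: interval [0/1, 1/1), width = 1/1 - 0/1 = 1/1
  'a': [0/1 + 1/1*0/1, 0/1 + 1/1*1/5) = [0/1, 1/5)
  'c': [0/1 + 1/1*1/5, 0/1 + 1/1*9/10) = [1/5, 9/10) <- contains code 173/200
  'd': [0/1 + 1/1*9/10, 0/1 + 1/1*1/1) = [9/10, 1/1)
  emit 'c', narrow to [1/5, 9/10)
Step 2: interval [1/5, 9/10), width = 9/10 - 1/5 = 7/10
  'a': [1/5 + 7/10*0/1, 1/5 + 7/10*1/5) = [1/5, 17/50)
  'c': [1/5 + 7/10*1/5, 1/5 + 7/10*9/10) = [17/50, 83/100)
  'd': [1/5 + 7/10*9/10, 1/5 + 7/10*1/1) = [83/100, 9/10) <- contains code 173/200
  emit 'd', narrow to [83/100, 9/10)

Answer: symbol=c low=1/5 high=9/10
symbol=d low=83/100 high=9/10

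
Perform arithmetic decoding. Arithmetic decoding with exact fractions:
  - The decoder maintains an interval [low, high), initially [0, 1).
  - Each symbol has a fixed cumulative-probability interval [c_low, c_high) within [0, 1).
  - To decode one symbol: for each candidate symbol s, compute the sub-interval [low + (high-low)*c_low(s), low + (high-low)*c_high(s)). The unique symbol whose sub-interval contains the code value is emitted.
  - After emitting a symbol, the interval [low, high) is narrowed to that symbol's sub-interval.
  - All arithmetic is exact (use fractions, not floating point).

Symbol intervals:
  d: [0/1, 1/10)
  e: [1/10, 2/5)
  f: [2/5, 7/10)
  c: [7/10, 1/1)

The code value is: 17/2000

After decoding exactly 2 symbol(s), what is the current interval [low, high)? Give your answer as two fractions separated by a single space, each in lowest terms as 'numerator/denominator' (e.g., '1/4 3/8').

Answer: 0/1 1/100

Derivation:
Step 1: interval [0/1, 1/1), width = 1/1 - 0/1 = 1/1
  'd': [0/1 + 1/1*0/1, 0/1 + 1/1*1/10) = [0/1, 1/10) <- contains code 17/2000
  'e': [0/1 + 1/1*1/10, 0/1 + 1/1*2/5) = [1/10, 2/5)
  'f': [0/1 + 1/1*2/5, 0/1 + 1/1*7/10) = [2/5, 7/10)
  'c': [0/1 + 1/1*7/10, 0/1 + 1/1*1/1) = [7/10, 1/1)
  emit 'd', narrow to [0/1, 1/10)
Step 2: interval [0/1, 1/10), width = 1/10 - 0/1 = 1/10
  'd': [0/1 + 1/10*0/1, 0/1 + 1/10*1/10) = [0/1, 1/100) <- contains code 17/2000
  'e': [0/1 + 1/10*1/10, 0/1 + 1/10*2/5) = [1/100, 1/25)
  'f': [0/1 + 1/10*2/5, 0/1 + 1/10*7/10) = [1/25, 7/100)
  'c': [0/1 + 1/10*7/10, 0/1 + 1/10*1/1) = [7/100, 1/10)
  emit 'd', narrow to [0/1, 1/100)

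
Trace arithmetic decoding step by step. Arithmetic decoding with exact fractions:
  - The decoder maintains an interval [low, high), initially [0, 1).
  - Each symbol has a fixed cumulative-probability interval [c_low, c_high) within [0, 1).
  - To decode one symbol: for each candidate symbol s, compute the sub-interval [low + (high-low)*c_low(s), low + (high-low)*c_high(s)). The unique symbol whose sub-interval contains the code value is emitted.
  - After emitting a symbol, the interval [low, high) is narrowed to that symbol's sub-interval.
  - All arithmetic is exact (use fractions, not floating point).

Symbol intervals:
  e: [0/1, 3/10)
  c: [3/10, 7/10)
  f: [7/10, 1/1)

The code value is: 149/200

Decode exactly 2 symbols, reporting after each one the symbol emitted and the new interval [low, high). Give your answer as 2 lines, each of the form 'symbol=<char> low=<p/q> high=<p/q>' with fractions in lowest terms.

Answer: symbol=f low=7/10 high=1/1
symbol=e low=7/10 high=79/100

Derivation:
Step 1: interval [0/1, 1/1), width = 1/1 - 0/1 = 1/1
  'e': [0/1 + 1/1*0/1, 0/1 + 1/1*3/10) = [0/1, 3/10)
  'c': [0/1 + 1/1*3/10, 0/1 + 1/1*7/10) = [3/10, 7/10)
  'f': [0/1 + 1/1*7/10, 0/1 + 1/1*1/1) = [7/10, 1/1) <- contains code 149/200
  emit 'f', narrow to [7/10, 1/1)
Step 2: interval [7/10, 1/1), width = 1/1 - 7/10 = 3/10
  'e': [7/10 + 3/10*0/1, 7/10 + 3/10*3/10) = [7/10, 79/100) <- contains code 149/200
  'c': [7/10 + 3/10*3/10, 7/10 + 3/10*7/10) = [79/100, 91/100)
  'f': [7/10 + 3/10*7/10, 7/10 + 3/10*1/1) = [91/100, 1/1)
  emit 'e', narrow to [7/10, 79/100)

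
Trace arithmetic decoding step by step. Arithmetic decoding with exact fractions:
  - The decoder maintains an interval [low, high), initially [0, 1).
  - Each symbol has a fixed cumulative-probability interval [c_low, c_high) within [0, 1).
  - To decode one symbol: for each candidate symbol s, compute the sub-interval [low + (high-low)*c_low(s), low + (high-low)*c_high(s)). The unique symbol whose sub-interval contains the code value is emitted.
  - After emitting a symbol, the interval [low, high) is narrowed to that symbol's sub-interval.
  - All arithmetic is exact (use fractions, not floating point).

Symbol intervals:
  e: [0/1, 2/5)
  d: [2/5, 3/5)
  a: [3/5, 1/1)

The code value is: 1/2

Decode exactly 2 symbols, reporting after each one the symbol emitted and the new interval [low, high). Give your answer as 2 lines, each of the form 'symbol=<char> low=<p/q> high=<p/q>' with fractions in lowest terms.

Answer: symbol=d low=2/5 high=3/5
symbol=d low=12/25 high=13/25

Derivation:
Step 1: interval [0/1, 1/1), width = 1/1 - 0/1 = 1/1
  'e': [0/1 + 1/1*0/1, 0/1 + 1/1*2/5) = [0/1, 2/5)
  'd': [0/1 + 1/1*2/5, 0/1 + 1/1*3/5) = [2/5, 3/5) <- contains code 1/2
  'a': [0/1 + 1/1*3/5, 0/1 + 1/1*1/1) = [3/5, 1/1)
  emit 'd', narrow to [2/5, 3/5)
Step 2: interval [2/5, 3/5), width = 3/5 - 2/5 = 1/5
  'e': [2/5 + 1/5*0/1, 2/5 + 1/5*2/5) = [2/5, 12/25)
  'd': [2/5 + 1/5*2/5, 2/5 + 1/5*3/5) = [12/25, 13/25) <- contains code 1/2
  'a': [2/5 + 1/5*3/5, 2/5 + 1/5*1/1) = [13/25, 3/5)
  emit 'd', narrow to [12/25, 13/25)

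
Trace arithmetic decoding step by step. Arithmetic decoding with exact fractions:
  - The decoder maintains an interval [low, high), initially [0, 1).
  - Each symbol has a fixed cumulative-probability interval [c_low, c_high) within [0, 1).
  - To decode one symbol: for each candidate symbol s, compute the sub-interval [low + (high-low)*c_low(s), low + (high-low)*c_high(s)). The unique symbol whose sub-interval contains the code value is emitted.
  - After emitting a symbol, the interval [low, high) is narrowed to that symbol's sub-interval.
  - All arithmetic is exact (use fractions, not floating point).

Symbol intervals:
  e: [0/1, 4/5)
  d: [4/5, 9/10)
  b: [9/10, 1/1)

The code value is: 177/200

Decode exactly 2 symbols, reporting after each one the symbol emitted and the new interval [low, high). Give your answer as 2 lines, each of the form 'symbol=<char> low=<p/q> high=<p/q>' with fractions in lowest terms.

Answer: symbol=d low=4/5 high=9/10
symbol=d low=22/25 high=89/100

Derivation:
Step 1: interval [0/1, 1/1), width = 1/1 - 0/1 = 1/1
  'e': [0/1 + 1/1*0/1, 0/1 + 1/1*4/5) = [0/1, 4/5)
  'd': [0/1 + 1/1*4/5, 0/1 + 1/1*9/10) = [4/5, 9/10) <- contains code 177/200
  'b': [0/1 + 1/1*9/10, 0/1 + 1/1*1/1) = [9/10, 1/1)
  emit 'd', narrow to [4/5, 9/10)
Step 2: interval [4/5, 9/10), width = 9/10 - 4/5 = 1/10
  'e': [4/5 + 1/10*0/1, 4/5 + 1/10*4/5) = [4/5, 22/25)
  'd': [4/5 + 1/10*4/5, 4/5 + 1/10*9/10) = [22/25, 89/100) <- contains code 177/200
  'b': [4/5 + 1/10*9/10, 4/5 + 1/10*1/1) = [89/100, 9/10)
  emit 'd', narrow to [22/25, 89/100)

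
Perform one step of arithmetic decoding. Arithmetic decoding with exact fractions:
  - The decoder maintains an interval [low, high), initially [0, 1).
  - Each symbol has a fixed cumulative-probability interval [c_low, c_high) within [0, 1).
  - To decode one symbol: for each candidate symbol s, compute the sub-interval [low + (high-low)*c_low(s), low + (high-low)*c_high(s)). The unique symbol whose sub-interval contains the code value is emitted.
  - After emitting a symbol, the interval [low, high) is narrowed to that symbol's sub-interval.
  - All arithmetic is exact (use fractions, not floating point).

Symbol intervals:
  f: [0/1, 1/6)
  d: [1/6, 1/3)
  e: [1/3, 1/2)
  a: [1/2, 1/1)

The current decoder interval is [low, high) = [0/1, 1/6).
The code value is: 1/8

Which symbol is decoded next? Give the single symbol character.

Interval width = high − low = 1/6 − 0/1 = 1/6
Scaled code = (code − low) / width = (1/8 − 0/1) / 1/6 = 3/4
  f: [0/1, 1/6) 
  d: [1/6, 1/3) 
  e: [1/3, 1/2) 
  a: [1/2, 1/1) ← scaled code falls here ✓

Answer: a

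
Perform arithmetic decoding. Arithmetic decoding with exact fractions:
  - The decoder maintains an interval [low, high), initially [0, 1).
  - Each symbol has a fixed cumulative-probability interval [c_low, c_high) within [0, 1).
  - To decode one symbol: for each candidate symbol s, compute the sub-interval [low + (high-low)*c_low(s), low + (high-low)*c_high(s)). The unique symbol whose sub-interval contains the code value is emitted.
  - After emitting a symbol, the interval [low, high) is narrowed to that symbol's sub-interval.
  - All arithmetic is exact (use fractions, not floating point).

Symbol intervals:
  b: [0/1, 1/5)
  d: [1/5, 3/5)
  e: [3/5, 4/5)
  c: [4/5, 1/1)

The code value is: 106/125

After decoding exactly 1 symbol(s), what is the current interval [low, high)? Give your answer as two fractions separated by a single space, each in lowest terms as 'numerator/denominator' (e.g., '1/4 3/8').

Step 1: interval [0/1, 1/1), width = 1/1 - 0/1 = 1/1
  'b': [0/1 + 1/1*0/1, 0/1 + 1/1*1/5) = [0/1, 1/5)
  'd': [0/1 + 1/1*1/5, 0/1 + 1/1*3/5) = [1/5, 3/5)
  'e': [0/1 + 1/1*3/5, 0/1 + 1/1*4/5) = [3/5, 4/5)
  'c': [0/1 + 1/1*4/5, 0/1 + 1/1*1/1) = [4/5, 1/1) <- contains code 106/125
  emit 'c', narrow to [4/5, 1/1)

Answer: 4/5 1/1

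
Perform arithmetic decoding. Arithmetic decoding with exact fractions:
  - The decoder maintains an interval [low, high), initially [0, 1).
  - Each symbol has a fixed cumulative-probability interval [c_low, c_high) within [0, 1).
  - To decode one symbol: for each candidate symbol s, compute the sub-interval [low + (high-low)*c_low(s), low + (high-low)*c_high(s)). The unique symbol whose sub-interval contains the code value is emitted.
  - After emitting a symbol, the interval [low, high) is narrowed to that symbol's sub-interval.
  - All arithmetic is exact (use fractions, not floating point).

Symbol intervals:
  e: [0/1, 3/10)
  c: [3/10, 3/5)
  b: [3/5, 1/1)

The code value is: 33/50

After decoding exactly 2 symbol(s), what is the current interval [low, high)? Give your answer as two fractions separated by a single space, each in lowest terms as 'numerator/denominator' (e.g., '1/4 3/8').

Answer: 3/5 18/25

Derivation:
Step 1: interval [0/1, 1/1), width = 1/1 - 0/1 = 1/1
  'e': [0/1 + 1/1*0/1, 0/1 + 1/1*3/10) = [0/1, 3/10)
  'c': [0/1 + 1/1*3/10, 0/1 + 1/1*3/5) = [3/10, 3/5)
  'b': [0/1 + 1/1*3/5, 0/1 + 1/1*1/1) = [3/5, 1/1) <- contains code 33/50
  emit 'b', narrow to [3/5, 1/1)
Step 2: interval [3/5, 1/1), width = 1/1 - 3/5 = 2/5
  'e': [3/5 + 2/5*0/1, 3/5 + 2/5*3/10) = [3/5, 18/25) <- contains code 33/50
  'c': [3/5 + 2/5*3/10, 3/5 + 2/5*3/5) = [18/25, 21/25)
  'b': [3/5 + 2/5*3/5, 3/5 + 2/5*1/1) = [21/25, 1/1)
  emit 'e', narrow to [3/5, 18/25)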